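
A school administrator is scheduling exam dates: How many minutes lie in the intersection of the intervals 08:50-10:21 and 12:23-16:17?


Interval A: [530, 621] minutes from midnight
Interval B: [743, 977] minutes from midnight
Overlap start = max(530, 743) = 743
Overlap end = min(621, 977) = 621
End <= start, so the intervals do not overlap: 0 minutes

0


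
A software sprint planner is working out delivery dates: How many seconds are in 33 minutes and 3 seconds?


Minutes: 33
Seconds: 3
Convert minutes to seconds: 33 x 60 = 1980
Add remaining seconds: 1980 + 3 = 1983

1983


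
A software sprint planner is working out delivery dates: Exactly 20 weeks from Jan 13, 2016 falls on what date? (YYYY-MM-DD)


Start: 2016-01-13
Weeks to add: 20
Convert to days: 20 x 7 = 140 days
Add 140 days to 2016-01-13
Result: 2016-06-01

2016-06-01


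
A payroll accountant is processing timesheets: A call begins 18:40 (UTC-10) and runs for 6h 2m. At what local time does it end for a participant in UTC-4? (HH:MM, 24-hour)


Start: 18:40 in UTC-10
Step 1 - add duration:
  minutes: 40 + 2 = 42
  hours: 18 + 6 + 0 = 24
  end in UTC-10: 00:42
Step 2 - convert UTC-10 -> UTC-4:
  offset difference: -4 - (-10) = 6 hours
  0 + (6) = 6 -> mod 24 = 6
Result: 06:42 in UTC-4

06:42


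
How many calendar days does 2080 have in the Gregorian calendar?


Year: 2080
Check leap year rules:
Divisible by 4? Yes
Divisible by 100? No
2080 is a leap year
Days: 366

366


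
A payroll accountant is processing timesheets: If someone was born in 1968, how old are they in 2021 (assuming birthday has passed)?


Birth year: 1968
Current year: 2021
Age = current year - birth year
Age = 2021 - 1968 = 53

53


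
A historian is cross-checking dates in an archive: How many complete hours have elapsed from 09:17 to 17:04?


Start: 09:17
End: 17:04
Hour difference: 17 - 9 = 8 hours
Minute difference: 4 - 17 = -13 minutes
Total minutes: 467
Complete hours: 467 / 60 = 7 (remainder 47)

7


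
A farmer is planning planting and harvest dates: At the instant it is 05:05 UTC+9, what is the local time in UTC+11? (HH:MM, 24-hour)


Local time: 05:05 at UTC+9 (offset 9h)
Target zone: UTC+11 (offset 11h)
Difference: 11 - (9) = 2 hours
Calculation: 5 + (2) = 7
Result: 07:05

07:05


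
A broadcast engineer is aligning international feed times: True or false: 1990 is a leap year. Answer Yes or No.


Year: 1990
Divisible by 4? 1990 / 4 = 497.5 -> No
Not divisible by 4, so NOT a leap year

No


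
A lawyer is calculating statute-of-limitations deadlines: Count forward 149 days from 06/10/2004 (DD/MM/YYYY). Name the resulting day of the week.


Start: 2004-10-06 (Wednesday)
Step 1 - find target date: add 149 days
  2004-10-06 + 149 days = 2005-03-04
Step 2 - day of week:
  149 mod 7 = 2
  Wednesday + 2 days -> Friday
Result: Friday (2005-03-04)

Friday


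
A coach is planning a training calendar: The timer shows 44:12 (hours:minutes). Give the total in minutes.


Hours: 44
Minutes: 12
Convert hours to minutes: 44 x 60 = 2640
Add remaining minutes: 2640 + 12 = 2652

2652


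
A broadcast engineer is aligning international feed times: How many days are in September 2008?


Month: September
Year: 2008
September is a 30-day month
Total: 30 days

30


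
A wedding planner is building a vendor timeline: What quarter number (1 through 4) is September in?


Month: September (month 9)
Q1: January-March (months 1-3)
Q2: April-June (months 4-6)
Q3: July-September (months 7-9)
Q4: October-December (months 10-12)
Month 9 falls in Q3

3


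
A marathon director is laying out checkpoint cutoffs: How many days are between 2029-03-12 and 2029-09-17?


Start date: 2029-03-12
End date: 2029-09-17
Mar 2029: +20 days
Apr 2029: +30 days
May 2029: +31 days
... (4 more months)
Total: 189 days

189


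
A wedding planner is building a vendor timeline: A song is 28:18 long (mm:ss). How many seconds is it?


Minutes: 28
Extra seconds: 18
Seconds per minute: 60
Minutes to seconds: 28 x 60 = 1680
Total: 1680 + 18 = 1698

1698


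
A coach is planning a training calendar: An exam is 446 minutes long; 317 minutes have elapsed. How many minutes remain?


Total budget: 446 minutes
Time used: 317 minutes
Remaining: 446 - 317 = 129 minutes
Percent used: 71.1%
Percent remaining: 28.9%

129


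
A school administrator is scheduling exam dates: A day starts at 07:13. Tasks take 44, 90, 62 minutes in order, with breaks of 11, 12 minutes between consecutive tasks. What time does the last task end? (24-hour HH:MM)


Start: 07:13 = 433 min from midnight
  after task 1 (44 min): 07:57
  after break (11 min): 08:08
  after task 2 (90 min): 09:38
  after break (12 min): 09:50
  after task 3 (62 min): 10:52
Total elapsed: 219 minutes
End time: 10:52

10:52


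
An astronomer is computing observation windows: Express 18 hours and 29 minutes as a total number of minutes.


Hours: 18
Extra minutes: 29
Minutes per hour: 60
Hours to minutes: 18 x 60 = 1080
Total: 1080 + 29 = 1109

1109


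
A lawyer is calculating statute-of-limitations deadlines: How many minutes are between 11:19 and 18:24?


Start time: 11:19 = 679 minutes from midnight
End time: 18:24 = 1104 minutes from midnight
Difference: 1104 - 679 = 425 minutes
That is 7 hours and 5 minutes

425


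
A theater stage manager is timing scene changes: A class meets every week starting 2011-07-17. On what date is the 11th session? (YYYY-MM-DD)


First occurrence: 2011-07-17 (occurrence 1)
Each occurrence is 7 days after the previous.
Occurrence 11 is 10 weeks after the first.
10 weeks = 70 days
2011-07-17 + 70 days = 2011-09-25

2011-09-25


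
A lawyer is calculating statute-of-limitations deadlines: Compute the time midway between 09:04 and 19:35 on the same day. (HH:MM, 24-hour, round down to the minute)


Start time: 09:04 = 544 minutes from midnight
End time: 19:35 = 1175 minutes from midnight
Sum: 544 + 1175 = 1719
Midpoint: 1719 / 2 = 859 minutes
Convert: 859 / 60 = 14 hours, 19 minutes
Result: 14:19

14:19


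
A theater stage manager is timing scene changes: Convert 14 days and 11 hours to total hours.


Days: 14
Extra hours: 11
Hours per day: 24
Days to hours: 14 x 24 = 336
Total: 336 + 11 = 347

347


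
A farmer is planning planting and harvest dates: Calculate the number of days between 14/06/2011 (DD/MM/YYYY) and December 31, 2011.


Start: June 14, 2011
End: December 31, 2011
Days left in June: 16
July: 31
August: 31
September: 30
October: 31
... plus remaining months
Sum of remaining months: 184
Total: 16 + 184 = 200

200


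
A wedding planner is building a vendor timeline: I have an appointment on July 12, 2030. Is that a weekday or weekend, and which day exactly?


Date: 2030-07-12
January 1, 2030 is a Tuesday
Day of year: 193
Offset from Jan 1: 192 days
192 mod 7 = 3
Result: Friday

Friday


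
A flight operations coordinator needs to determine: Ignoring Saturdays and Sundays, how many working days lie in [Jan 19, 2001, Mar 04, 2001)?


Start: 2001-01-19 (Friday)
End (exclusive): 2001-03-04 (Sunday)
Total calendar days: 44
Full weeks: 44 // 7 = 6 -> 30 weekdays
Remaining 2 days starting on Friday:
  Fri(w), Sat(-) -> 1 weekdays
Total business days: 30 + 1 = 31

31


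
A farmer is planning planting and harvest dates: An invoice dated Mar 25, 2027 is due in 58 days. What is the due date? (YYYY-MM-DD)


Start: 2027-03-25
Adding 58 days
Days remaining in March: 6
After March: 52 days still to add
April 2027: 30 days, 22 remaining
May 2027 has 31 days, need 22
Result: 2027-05-22

2027-05-22


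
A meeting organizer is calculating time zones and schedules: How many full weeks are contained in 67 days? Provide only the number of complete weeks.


Total days: 67
Days per week: 7
Division: 67 / 7 = 9 remainder 4
Complete weeks: 9
Remaining days: 4

9


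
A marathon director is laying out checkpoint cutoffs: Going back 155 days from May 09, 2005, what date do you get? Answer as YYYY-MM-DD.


Start: 2005-05-09
Subtracting 155 days
Days already passed in May: 9
After going back through May: 146 more days to subtract
April 2005: 30 days, 116 remaining
March 2005: 31 days, 85 remaining
February 2005: 28 days, 57 remaining
January 2005: 31 days, 26 remaining
Result: 2004-12-05

2004-12-05


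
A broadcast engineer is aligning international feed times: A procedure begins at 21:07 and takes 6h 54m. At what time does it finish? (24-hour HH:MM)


Start time: 21:07
Adding: 6 hours 54 minutes
Minutes: 7 + 54 = 61
Minute overflow: 61 >= 60, so carry 1 hour, minutes = 1
Hours: 21 + 6 + 1 = 28
Hour wraparound: 28 mod 24 = 4
Result: 04:01

04:01


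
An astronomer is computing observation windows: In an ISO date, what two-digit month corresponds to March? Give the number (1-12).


Calendar month order:
2. February
3. March <--
4. April
March is month number 3

3


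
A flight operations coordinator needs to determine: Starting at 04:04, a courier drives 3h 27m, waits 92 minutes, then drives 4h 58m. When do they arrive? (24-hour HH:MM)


Depart: 04:04
Leg 1: +207 min -> 07:31
Layover: +92 min -> 09:03
Leg 2: +298 min -> 14:01
Total travel: 597 minutes = 9h 57m
Arrival: 14:01

14:01


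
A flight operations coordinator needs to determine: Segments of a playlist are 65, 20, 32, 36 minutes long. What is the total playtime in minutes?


Durations: 65, 20, 32, 36
Running sum: 65
+ 20 = 85
+ 32 = 117
+ 36 = 153
Total duration: 153 minutes
That is 2 hours and 33 minutes

153


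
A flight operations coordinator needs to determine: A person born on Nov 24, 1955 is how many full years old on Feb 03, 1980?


Birth: 1955-11-24
Reference: 1980-02-03
Year difference: 1980 - 1955 = 25
Has birthday (11-24) occurred by 02-03? No
Birthday not yet reached this year -> subtract 1
Age in full years: 24

24


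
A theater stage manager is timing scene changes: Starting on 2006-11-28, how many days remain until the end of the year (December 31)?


Start: November 28, 2006
End: December 31, 2006
Days left in November: 2
December: 31
Sum of remaining months: 31
Total: 2 + 31 = 33

33


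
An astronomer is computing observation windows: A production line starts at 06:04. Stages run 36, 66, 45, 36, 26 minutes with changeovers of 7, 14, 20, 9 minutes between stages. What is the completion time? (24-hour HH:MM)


Start: 06:04 = 364 min from midnight
  after task 1 (36 min): 06:40
  after break (7 min): 06:47
  after task 2 (66 min): 07:53
  after break (14 min): 08:07
  after task 3 (45 min): 08:52
  after break (20 min): 09:12
  after task 4 (36 min): 09:48
  after break (9 min): 09:57
  after task 5 (26 min): 10:23
Total elapsed: 259 minutes
End time: 10:23

10:23


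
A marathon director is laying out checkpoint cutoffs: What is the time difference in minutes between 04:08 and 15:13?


Start time: 04:08 = 248 minutes from midnight
End time: 15:13 = 913 minutes from midnight
Difference: 913 - 248 = 665 minutes
That is 11 hours and 5 minutes

665


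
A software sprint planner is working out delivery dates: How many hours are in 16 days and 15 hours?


Days: 16
Extra hours: 15
Hours per day: 24
Days to hours: 16 x 24 = 384
Total: 384 + 15 = 399

399


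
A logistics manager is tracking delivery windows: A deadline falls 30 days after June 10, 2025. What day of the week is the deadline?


Start: 2025-06-10 (Tuesday)
Step 1 - find target date: add 30 days
  2025-06-10 + 30 days = 2025-07-10
Step 2 - day of week:
  30 mod 7 = 2
  Tuesday + 2 days -> Thursday
Result: Thursday (2025-07-10)

Thursday


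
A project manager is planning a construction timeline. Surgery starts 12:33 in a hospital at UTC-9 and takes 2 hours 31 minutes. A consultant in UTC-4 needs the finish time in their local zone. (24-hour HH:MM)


Start: 12:33 in UTC-9
Step 1 - add duration:
  minutes: 33 + 31 = 64 (carry 1h)
  hours: 12 + 2 + 1 = 15
  end in UTC-9: 15:04
Step 2 - convert UTC-9 -> UTC-4:
  offset difference: -4 - (-9) = 5 hours
  15 + (5) = 20 -> mod 24 = 20
Result: 20:04 in UTC-4

20:04


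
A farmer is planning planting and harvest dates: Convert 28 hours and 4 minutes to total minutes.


Hours: 28
Extra minutes: 4
Minutes per hour: 60
Hours to minutes: 28 x 60 = 1680
Total: 1680 + 4 = 1684

1684


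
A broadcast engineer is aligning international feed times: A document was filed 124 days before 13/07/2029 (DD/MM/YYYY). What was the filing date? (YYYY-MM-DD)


Start: 2029-07-13
Subtracting 124 days
Days already passed in July: 13
After going back through July: 111 more days to subtract
June 2029: 30 days, 81 remaining
May 2029: 31 days, 50 remaining
April 2029: 30 days, 20 remaining
March 2029 has 31 days, need 20
Result: 2029-03-11

2029-03-11


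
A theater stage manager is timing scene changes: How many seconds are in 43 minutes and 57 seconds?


Minutes: 43
Extra seconds: 57
Seconds per minute: 60
Minutes to seconds: 43 x 60 = 2580
Total: 2580 + 57 = 2637

2637


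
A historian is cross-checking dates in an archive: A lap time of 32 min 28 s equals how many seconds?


Minutes: 32
Seconds: 28
Convert minutes to seconds: 32 x 60 = 1920
Add remaining seconds: 1920 + 28 = 1948

1948


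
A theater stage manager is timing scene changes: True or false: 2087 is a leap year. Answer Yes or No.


Year: 2087
Divisible by 4? 2087 / 4 = 521.75 -> No
Not divisible by 4, so NOT a leap year

No


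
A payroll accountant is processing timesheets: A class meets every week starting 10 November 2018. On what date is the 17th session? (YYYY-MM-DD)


First occurrence: 2018-11-10 (occurrence 1)
Each occurrence is 7 days after the previous.
Occurrence 17 is 16 weeks after the first.
16 weeks = 112 days
2018-11-10 + 112 days = 2019-03-02

2019-03-02


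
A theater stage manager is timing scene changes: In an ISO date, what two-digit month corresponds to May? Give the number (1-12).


Calendar month order:
4. April
5. May <--
6. June
May is month number 5

5


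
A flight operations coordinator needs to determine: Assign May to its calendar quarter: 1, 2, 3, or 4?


Month: May (month 5)
Q1: January-March (months 1-3)
Q2: April-June (months 4-6)
Q3: July-September (months 7-9)
Q4: October-December (months 10-12)
Month 5 falls in Q2

2


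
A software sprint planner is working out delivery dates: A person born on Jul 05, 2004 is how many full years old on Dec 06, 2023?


Birth: 2004-07-05
Reference: 2023-12-06
Year difference: 2023 - 2004 = 19
Has birthday (07-05) occurred by 12-06? Yes
Age in full years: 19

19


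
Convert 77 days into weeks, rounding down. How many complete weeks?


Total days: 77
Days per week: 7
Division: 77 / 7 = 11 remainder 0
Complete weeks: 11
Remaining days: 0

11


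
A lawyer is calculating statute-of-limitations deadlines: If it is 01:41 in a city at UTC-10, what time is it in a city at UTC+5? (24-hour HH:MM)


Local time: 01:41 at UTC-10 (offset -10h)
Target zone: UTC+5 (offset 5h)
Difference: 5 - (-10) = 15 hours
Calculation: 1 + (15) = 16
Result: 16:41

16:41


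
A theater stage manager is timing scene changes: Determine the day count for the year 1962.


Year: 1962
Check leap year rules:
Divisible by 4? No
1962 is not a leap year
Days: 365

365


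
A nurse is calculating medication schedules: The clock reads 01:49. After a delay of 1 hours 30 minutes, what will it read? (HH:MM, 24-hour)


Start time: 01:49
Adding: 1 hours 30 minutes
Minutes: 49 + 30 = 79
Minute overflow: 79 >= 60, so carry 1 hour, minutes = 19
Hours: 1 + 1 + 1 = 3
Result: 03:19

03:19


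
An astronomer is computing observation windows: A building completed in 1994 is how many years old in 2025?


Birth year: 1994
Current year: 2025
Age = current year - birth year
Age = 2025 - 1994 = 31

31


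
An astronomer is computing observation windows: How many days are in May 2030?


Month: May
Year: 2030
May is a 31-day month
Total: 31 days

31


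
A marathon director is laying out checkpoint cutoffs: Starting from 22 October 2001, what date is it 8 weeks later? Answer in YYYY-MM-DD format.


Start: 2001-10-22
Weeks to add: 8
Convert to days: 8 x 7 = 56 days
Add 56 days to 2001-10-22
Result: 2001-12-17

2001-12-17


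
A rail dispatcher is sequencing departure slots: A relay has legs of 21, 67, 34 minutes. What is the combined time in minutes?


Durations: 21, 67, 34
Running sum: 21
+ 67 = 88
+ 34 = 122
Total duration: 122 minutes
That is 2 hours and 2 minutes

122


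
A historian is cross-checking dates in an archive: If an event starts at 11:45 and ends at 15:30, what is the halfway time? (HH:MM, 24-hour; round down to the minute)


Start time: 11:45 = 705 minutes from midnight
End time: 15:30 = 930 minutes from midnight
Sum: 705 + 930 = 1635
Midpoint: 1635 / 2 = 817 minutes
Convert: 817 / 60 = 13 hours, 37 minutes
Result: 13:37

13:37


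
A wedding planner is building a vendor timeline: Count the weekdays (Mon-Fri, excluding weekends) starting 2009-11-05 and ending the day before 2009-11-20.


Start: 2009-11-05 (Thursday)
End (exclusive): 2009-11-20 (Friday)
Total calendar days: 15
Full weeks: 15 // 7 = 2 -> 10 weekdays
Remaining 1 days starting on Thursday:
  Thu(w) -> 1 weekdays
Total business days: 10 + 1 = 11

11


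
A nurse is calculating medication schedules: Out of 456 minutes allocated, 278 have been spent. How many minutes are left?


Total budget: 456 minutes
Time used: 278 minutes
Remaining: 456 - 278 = 178 minutes
Percent used: 61.0%
Percent remaining: 39.0%

178


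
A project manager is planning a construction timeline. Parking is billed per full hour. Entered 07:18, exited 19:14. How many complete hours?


Start: 07:18
End: 19:14
Hour difference: 19 - 7 = 12 hours
Minute difference: 14 - 18 = -4 minutes
Total minutes: 716
Complete hours: 716 / 60 = 11 (remainder 56)

11


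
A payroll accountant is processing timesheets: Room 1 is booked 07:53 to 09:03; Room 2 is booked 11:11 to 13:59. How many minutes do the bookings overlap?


Interval A: [473, 543] minutes from midnight
Interval B: [671, 839] minutes from midnight
Overlap start = max(473, 671) = 671
Overlap end = min(543, 839) = 543
End <= start, so the intervals do not overlap: 0 minutes

0


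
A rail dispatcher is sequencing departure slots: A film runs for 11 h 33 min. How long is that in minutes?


Hours: 11
Minutes: 33
Convert hours to minutes: 11 x 60 = 660
Add remaining minutes: 660 + 33 = 693

693


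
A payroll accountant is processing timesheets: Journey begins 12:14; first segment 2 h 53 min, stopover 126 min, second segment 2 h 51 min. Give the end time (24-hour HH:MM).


Depart: 12:14
Leg 1: +173 min -> 15:07
Layover: +126 min -> 17:13
Leg 2: +171 min -> 20:04
Total travel: 470 minutes = 7h 50m
Arrival: 20:04

20:04


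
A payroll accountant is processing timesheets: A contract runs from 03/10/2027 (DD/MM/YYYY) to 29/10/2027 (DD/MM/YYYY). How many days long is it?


Start date: 2027-10-03
End date: 2027-10-29
Oct 2027: +26 days
Total: 26 days

26


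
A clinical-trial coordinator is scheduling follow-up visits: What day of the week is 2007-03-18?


Date: 2007-03-18
January 1, 2007 is a Monday
Day of year: 77
Offset from Jan 1: 76 days
76 mod 7 = 6
Result: Sunday

Sunday


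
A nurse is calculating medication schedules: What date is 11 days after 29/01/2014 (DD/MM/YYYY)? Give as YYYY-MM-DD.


Start: 2014-01-29
Adding 11 days
Days remaining in January: 2
After January: 9 days still to add
February 2014 has 28 days, need 9
Result: 2014-02-09

2014-02-09


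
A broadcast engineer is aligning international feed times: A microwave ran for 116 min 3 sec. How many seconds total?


Minutes: 116
Extra seconds: 3
Seconds per minute: 60
Minutes to seconds: 116 x 60 = 6960
Total: 6960 + 3 = 6963

6963


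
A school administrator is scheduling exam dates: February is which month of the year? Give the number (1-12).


Calendar month order:
1. January
2. February <--
3. March
February is month number 2

2


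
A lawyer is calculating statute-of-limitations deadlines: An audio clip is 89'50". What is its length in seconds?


Minutes: 89
Seconds: 50
Convert minutes to seconds: 89 x 60 = 5340
Add remaining seconds: 5340 + 50 = 5390

5390


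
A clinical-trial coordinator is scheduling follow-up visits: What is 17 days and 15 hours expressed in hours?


Days: 17
Extra hours: 15
Hours per day: 24
Days to hours: 17 x 24 = 408
Total: 408 + 15 = 423

423


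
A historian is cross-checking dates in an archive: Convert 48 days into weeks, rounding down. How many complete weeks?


Total days: 48
Days per week: 7
Division: 48 / 7 = 6 remainder 6
Complete weeks: 6
Remaining days: 6

6


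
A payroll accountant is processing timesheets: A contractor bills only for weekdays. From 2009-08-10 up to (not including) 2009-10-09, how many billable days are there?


Start: 2009-08-10 (Monday)
End (exclusive): 2009-10-09 (Friday)
Total calendar days: 60
Full weeks: 60 // 7 = 8 -> 40 weekdays
Remaining 4 days starting on Monday:
  Mon(w), Tue(w), Wed(w), Thu(w) -> 4 weekdays
Total business days: 40 + 4 = 44

44


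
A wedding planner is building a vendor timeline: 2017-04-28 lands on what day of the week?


Date: 2017-04-28
January 1, 2017 is a Sunday
Day of year: 118
Offset from Jan 1: 117 days
117 mod 7 = 5
Result: Friday

Friday


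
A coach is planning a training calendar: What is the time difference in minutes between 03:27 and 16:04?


Start time: 03:27 = 207 minutes from midnight
End time: 16:04 = 964 minutes from midnight
Difference: 964 - 207 = 757 minutes
That is 12 hours and 37 minutes

757


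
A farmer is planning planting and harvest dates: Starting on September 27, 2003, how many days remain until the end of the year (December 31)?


Start: September 27, 2003
End: December 31, 2003
Days left in September: 3
October: 31
November: 30
December: 31
Sum of remaining months: 92
Total: 3 + 92 = 95

95


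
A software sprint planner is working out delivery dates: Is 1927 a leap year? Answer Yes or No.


Year: 1927
Divisible by 4? 1927 / 4 = 481.75 -> No
Not divisible by 4, so NOT a leap year

No


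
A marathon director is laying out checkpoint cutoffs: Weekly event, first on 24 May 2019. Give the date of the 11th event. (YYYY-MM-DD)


First occurrence: 2019-05-24 (occurrence 1)
Each occurrence is 7 days after the previous.
Occurrence 11 is 10 weeks after the first.
10 weeks = 70 days
2019-05-24 + 70 days = 2019-08-02

2019-08-02


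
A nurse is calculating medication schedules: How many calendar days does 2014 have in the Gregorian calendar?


Year: 2014
Check leap year rules:
Divisible by 4? No
2014 is not a leap year
Days: 365

365


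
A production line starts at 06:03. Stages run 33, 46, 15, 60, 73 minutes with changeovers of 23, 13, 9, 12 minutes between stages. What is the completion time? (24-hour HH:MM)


Start: 06:03 = 363 min from midnight
  after task 1 (33 min): 06:36
  after break (23 min): 06:59
  after task 2 (46 min): 07:45
  after break (13 min): 07:58
  after task 3 (15 min): 08:13
  after break (9 min): 08:22
  after task 4 (60 min): 09:22
  after break (12 min): 09:34
  after task 5 (73 min): 10:47
Total elapsed: 284 minutes
End time: 10:47

10:47


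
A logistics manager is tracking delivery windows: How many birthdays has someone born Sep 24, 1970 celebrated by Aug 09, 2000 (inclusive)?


Birth: 1970-09-24
Reference: 2000-08-09
Year difference: 2000 - 1970 = 30
Has birthday (09-24) occurred by 08-09? No
Birthday not yet reached this year -> subtract 1
Age in full years: 29

29


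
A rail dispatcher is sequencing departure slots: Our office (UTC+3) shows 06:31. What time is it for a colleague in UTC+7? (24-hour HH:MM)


Local time: 06:31 at UTC+3 (offset 3h)
Target zone: UTC+7 (offset 7h)
Difference: 7 - (3) = 4 hours
Calculation: 6 + (4) = 10
Result: 10:31

10:31


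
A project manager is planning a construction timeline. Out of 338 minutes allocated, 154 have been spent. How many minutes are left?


Total budget: 338 minutes
Time used: 154 minutes
Remaining: 338 - 154 = 184 minutes
Percent used: 45.6%
Percent remaining: 54.4%

184


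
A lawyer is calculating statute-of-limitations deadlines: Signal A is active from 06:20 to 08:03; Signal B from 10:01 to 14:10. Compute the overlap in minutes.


Interval A: [380, 483] minutes from midnight
Interval B: [601, 850] minutes from midnight
Overlap start = max(380, 601) = 601
Overlap end = min(483, 850) = 483
End <= start, so the intervals do not overlap: 0 minutes

0


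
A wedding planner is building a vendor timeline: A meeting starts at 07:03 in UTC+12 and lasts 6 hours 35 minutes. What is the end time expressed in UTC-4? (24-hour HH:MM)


Start: 07:03 in UTC+12
Step 1 - add duration:
  minutes: 3 + 35 = 38
  hours: 7 + 6 + 0 = 13
  end in UTC+12: 13:38
Step 2 - convert UTC+12 -> UTC-4:
  offset difference: -4 - (12) = -16 hours
  13 + (-16) = -3 -> mod 24 = 21
Result: 21:38 in UTC-4

21:38


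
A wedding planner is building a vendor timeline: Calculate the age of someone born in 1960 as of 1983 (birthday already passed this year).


Birth year: 1960
Current year: 1983
Age = current year - birth year
Age = 1983 - 1960 = 23

23


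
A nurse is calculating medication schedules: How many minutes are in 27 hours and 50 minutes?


Hours: 27
Extra minutes: 50
Minutes per hour: 60
Hours to minutes: 27 x 60 = 1620
Total: 1620 + 50 = 1670

1670


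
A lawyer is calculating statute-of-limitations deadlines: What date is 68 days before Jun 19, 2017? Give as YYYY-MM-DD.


Start: 2017-06-19
Subtracting 68 days
Days already passed in June: 19
After going back through June: 49 more days to subtract
May 2017: 31 days, 18 remaining
April 2017 has 30 days, need 18
Result: 2017-04-12

2017-04-12


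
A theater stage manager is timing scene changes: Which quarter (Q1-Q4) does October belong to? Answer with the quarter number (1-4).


Month: October (month 10)
Q1: January-March (months 1-3)
Q2: April-June (months 4-6)
Q3: July-September (months 7-9)
Q4: October-December (months 10-12)
Month 10 falls in Q4

4


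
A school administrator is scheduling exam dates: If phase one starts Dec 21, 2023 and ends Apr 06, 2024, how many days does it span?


Start date: 2023-12-21
End date: 2024-04-06
Dec 2023: +11 days
Jan 2024: +31 days
Feb 2024: +29 days
Mar 2024: +31 days
Apr 2024: +5 days
Total: 107 days

107


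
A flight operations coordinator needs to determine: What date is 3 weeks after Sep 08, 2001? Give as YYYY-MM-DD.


Start: 2001-09-08
Weeks to add: 3
Convert to days: 3 x 7 = 21 days
Add 21 days to 2001-09-08
Result: 2001-09-29

2001-09-29


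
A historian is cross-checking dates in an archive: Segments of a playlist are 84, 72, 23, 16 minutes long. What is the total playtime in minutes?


Durations: 84, 72, 23, 16
Running sum: 84
+ 72 = 156
+ 23 = 179
+ 16 = 195
Total duration: 195 minutes
That is 3 hours and 15 minutes

195


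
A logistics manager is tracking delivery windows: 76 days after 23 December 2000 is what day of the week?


Start: 2000-12-23 (Saturday)
Step 1 - find target date: add 76 days
  2000-12-23 + 76 days = 2001-03-09
Step 2 - day of week:
  76 mod 7 = 6
  Saturday + 6 days -> Friday
Result: Friday (2001-03-09)

Friday


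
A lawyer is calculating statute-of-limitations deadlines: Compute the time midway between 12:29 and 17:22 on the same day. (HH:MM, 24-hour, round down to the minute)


Start time: 12:29 = 749 minutes from midnight
End time: 17:22 = 1042 minutes from midnight
Sum: 749 + 1042 = 1791
Midpoint: 1791 / 2 = 895 minutes
Convert: 895 / 60 = 14 hours, 55 minutes
Result: 14:55

14:55


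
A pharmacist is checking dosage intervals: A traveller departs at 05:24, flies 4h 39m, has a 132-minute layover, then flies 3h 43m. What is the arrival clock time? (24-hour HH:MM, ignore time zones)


Depart: 05:24
Leg 1: +279 min -> 10:03
Layover: +132 min -> 12:15
Leg 2: +223 min -> 15:58
Total travel: 634 minutes = 10h 34m
Arrival: 15:58

15:58


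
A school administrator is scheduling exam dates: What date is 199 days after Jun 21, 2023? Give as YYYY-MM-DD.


Start: 2023-06-21
Adding 199 days
Days remaining in June: 9
After June: 190 days still to add
July 2023: 31 days, 159 remaining
August 2023: 31 days, 128 remaining
September 2023: 30 days, 98 remaining
October 2023: 31 days, 67 remaining
Result: 2024-01-06

2024-01-06


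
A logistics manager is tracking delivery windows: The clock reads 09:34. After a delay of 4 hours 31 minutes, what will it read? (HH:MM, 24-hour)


Start time: 09:34
Adding: 4 hours 31 minutes
Minutes: 34 + 31 = 65
Minute overflow: 65 >= 60, so carry 1 hour, minutes = 5
Hours: 9 + 4 + 1 = 14
Result: 14:05

14:05


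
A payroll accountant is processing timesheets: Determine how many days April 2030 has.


Month: April
Year: 2030
April is a 30-day month
Total: 30 days

30


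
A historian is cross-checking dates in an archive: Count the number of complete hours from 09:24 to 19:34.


Start: 09:24
End: 19:34
Hour difference: 19 - 9 = 10 hours
Minute difference: 34 - 24 = 10 minutes
Total minutes: 610
Complete hours: 610 / 60 = 10 (remainder 10)

10


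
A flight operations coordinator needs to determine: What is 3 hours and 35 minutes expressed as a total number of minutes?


Hours: 3
Minutes: 35
Convert hours to minutes: 3 x 60 = 180
Add remaining minutes: 180 + 35 = 215

215


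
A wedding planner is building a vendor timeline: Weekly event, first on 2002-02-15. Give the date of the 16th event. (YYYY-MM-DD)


First occurrence: 2002-02-15 (occurrence 1)
Each occurrence is 7 days after the previous.
Occurrence 16 is 15 weeks after the first.
15 weeks = 105 days
2002-02-15 + 105 days = 2002-05-31

2002-05-31


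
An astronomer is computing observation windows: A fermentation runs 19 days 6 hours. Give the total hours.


Days: 19
Extra hours: 6
Hours per day: 24
Days to hours: 19 x 24 = 456
Total: 456 + 6 = 462

462


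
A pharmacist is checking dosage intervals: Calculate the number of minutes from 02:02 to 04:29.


Start time: 02:02 = 122 minutes from midnight
End time: 04:29 = 269 minutes from midnight
Difference: 269 - 122 = 147 minutes
That is 2 hours and 27 minutes

147


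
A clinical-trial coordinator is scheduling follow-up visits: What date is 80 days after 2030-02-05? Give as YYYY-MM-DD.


Start: 2030-02-05
Adding 80 days
Days remaining in February: 23
After February: 57 days still to add
March 2030: 31 days, 26 remaining
April 2030 has 30 days, need 26
Result: 2030-04-26

2030-04-26


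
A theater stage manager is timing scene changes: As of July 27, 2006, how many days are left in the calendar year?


Start: July 27, 2006
End: December 31, 2006
Days left in July: 4
August: 31
September: 30
October: 31
November: 30
... plus remaining months
Sum of remaining months: 153
Total: 4 + 153 = 157

157


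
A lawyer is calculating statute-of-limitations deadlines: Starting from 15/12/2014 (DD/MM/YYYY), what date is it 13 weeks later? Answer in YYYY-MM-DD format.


Start: 2014-12-15
Weeks to add: 13
Convert to days: 13 x 7 = 91 days
Add 91 days to 2014-12-15
Result: 2015-03-16

2015-03-16


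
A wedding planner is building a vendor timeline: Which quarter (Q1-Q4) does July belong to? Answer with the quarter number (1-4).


Month: July (month 7)
Q1: January-March (months 1-3)
Q2: April-June (months 4-6)
Q3: July-September (months 7-9)
Q4: October-December (months 10-12)
Month 7 falls in Q3

3


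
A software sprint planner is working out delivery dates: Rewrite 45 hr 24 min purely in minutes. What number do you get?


Hours: 45
Extra minutes: 24
Minutes per hour: 60
Hours to minutes: 45 x 60 = 2700
Total: 2700 + 24 = 2724

2724


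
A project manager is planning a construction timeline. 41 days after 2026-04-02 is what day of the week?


Start: 2026-04-02 (Thursday)
Step 1 - find target date: add 41 days
  2026-04-02 + 41 days = 2026-05-13
Step 2 - day of week:
  41 mod 7 = 6
  Thursday + 6 days -> Wednesday
Result: Wednesday (2026-05-13)

Wednesday


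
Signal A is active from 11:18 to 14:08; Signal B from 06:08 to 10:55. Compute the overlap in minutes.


Interval A: [678, 848] minutes from midnight
Interval B: [368, 655] minutes from midnight
Overlap start = max(678, 368) = 678
Overlap end = min(848, 655) = 655
End <= start, so the intervals do not overlap: 0 minutes

0


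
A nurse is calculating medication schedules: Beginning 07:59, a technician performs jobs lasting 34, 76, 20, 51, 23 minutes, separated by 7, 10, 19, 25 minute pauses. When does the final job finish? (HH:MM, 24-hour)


Start: 07:59 = 479 min from midnight
  after task 1 (34 min): 08:33
  after break (7 min): 08:40
  after task 2 (76 min): 09:56
  after break (10 min): 10:06
  after task 3 (20 min): 10:26
  after break (19 min): 10:45
  after task 4 (51 min): 11:36
  after break (25 min): 12:01
  after task 5 (23 min): 12:24
Total elapsed: 265 minutes
End time: 12:24

12:24


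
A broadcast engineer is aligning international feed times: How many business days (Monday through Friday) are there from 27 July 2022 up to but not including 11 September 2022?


Start: 2022-07-27 (Wednesday)
End (exclusive): 2022-09-11 (Sunday)
Total calendar days: 46
Full weeks: 46 // 7 = 6 -> 30 weekdays
Remaining 4 days starting on Wednesday:
  Wed(w), Thu(w), Fri(w), Sat(-) -> 3 weekdays
Total business days: 30 + 3 = 33

33


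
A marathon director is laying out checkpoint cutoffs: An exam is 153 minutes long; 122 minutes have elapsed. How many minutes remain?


Total budget: 153 minutes
Time used: 122 minutes
Remaining: 153 - 122 = 31 minutes
Percent used: 79.7%
Percent remaining: 20.3%

31


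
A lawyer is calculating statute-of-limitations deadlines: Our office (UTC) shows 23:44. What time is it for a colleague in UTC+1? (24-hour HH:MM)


Local time: 23:44 at UTC (offset 0h)
Target zone: UTC+1 (offset 1h)
Difference: 1 - (0) = 1 hours
Calculation: 23 + (1) = 24
Wraparound: (24) mod 24 = 0
Result: 00:44

00:44


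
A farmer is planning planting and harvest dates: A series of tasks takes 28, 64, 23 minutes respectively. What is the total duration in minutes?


Durations: 28, 64, 23
Running sum: 28
+ 64 = 92
+ 23 = 115
Total duration: 115 minutes
That is 1 hours and 55 minutes

115


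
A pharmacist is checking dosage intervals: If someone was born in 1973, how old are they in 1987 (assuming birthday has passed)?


Birth year: 1973
Current year: 1987
Age = current year - birth year
Age = 1987 - 1973 = 14

14


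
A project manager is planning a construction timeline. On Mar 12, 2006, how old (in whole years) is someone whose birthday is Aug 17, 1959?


Birth: 1959-08-17
Reference: 2006-03-12
Year difference: 2006 - 1959 = 47
Has birthday (08-17) occurred by 03-12? No
Birthday not yet reached this year -> subtract 1
Age in full years: 46

46


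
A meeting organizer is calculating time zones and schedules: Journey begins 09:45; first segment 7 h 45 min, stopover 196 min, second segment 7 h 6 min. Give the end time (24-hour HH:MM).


Depart: 09:45
Leg 1: +465 min -> 17:30
Layover: +196 min -> 20:46
Leg 2: +426 min -> 03:52
Total travel: 1087 minutes = 18h 7m
Arrival: 03:52

03:52


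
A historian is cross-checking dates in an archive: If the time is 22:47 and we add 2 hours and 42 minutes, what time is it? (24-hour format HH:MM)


Start time: 22:47
Adding: 2 hours 42 minutes
Minutes: 47 + 42 = 89
Minute overflow: 89 >= 60, so carry 1 hour, minutes = 29
Hours: 22 + 2 + 1 = 25
Hour wraparound: 25 mod 24 = 1
Result: 01:29

01:29


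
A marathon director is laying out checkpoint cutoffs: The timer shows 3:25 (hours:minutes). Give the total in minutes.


Hours: 3
Minutes: 25
Convert hours to minutes: 3 x 60 = 180
Add remaining minutes: 180 + 25 = 205

205


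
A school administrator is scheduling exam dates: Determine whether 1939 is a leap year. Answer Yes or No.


Year: 1939
Divisible by 4? 1939 / 4 = 484.75 -> No
Not divisible by 4, so NOT a leap year

No


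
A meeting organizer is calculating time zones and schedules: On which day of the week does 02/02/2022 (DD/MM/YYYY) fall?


Date: 2022-02-02
January 1, 2022 is a Saturday
Day of year: 33
Offset from Jan 1: 32 days
32 mod 7 = 4
Result: Wednesday

Wednesday


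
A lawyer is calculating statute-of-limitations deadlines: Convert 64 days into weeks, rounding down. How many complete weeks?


Total days: 64
Days per week: 7
Division: 64 / 7 = 9 remainder 1
Complete weeks: 9
Remaining days: 1

9


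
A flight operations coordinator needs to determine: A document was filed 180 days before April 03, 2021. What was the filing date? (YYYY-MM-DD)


Start: 2021-04-03
Subtracting 180 days
Days already passed in April: 3
After going back through April: 177 more days to subtract
March 2021: 31 days, 146 remaining
February 2021: 28 days, 118 remaining
January 2021: 31 days, 87 remaining
December 2020: 31 days, 56 remaining
Result: 2020-10-05

2020-10-05


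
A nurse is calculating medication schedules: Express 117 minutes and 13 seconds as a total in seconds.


Minutes: 117
Seconds: 13
Convert minutes to seconds: 117 x 60 = 7020
Add remaining seconds: 7020 + 13 = 7033

7033


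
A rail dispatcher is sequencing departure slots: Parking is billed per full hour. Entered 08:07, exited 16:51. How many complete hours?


Start: 08:07
End: 16:51
Hour difference: 16 - 8 = 8 hours
Minute difference: 51 - 7 = 44 minutes
Total minutes: 524
Complete hours: 524 / 60 = 8 (remainder 44)

8


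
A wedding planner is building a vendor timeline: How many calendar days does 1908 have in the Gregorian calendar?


Year: 1908
Check leap year rules:
Divisible by 4? Yes
Divisible by 100? No
1908 is a leap year
Days: 366

366


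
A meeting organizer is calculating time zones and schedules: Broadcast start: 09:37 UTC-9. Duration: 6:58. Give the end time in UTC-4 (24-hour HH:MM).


Start: 09:37 in UTC-9
Step 1 - add duration:
  minutes: 37 + 58 = 95 (carry 1h)
  hours: 9 + 6 + 1 = 16
  end in UTC-9: 16:35
Step 2 - convert UTC-9 -> UTC-4:
  offset difference: -4 - (-9) = 5 hours
  16 + (5) = 21 -> mod 24 = 21
Result: 21:35 in UTC-4

21:35


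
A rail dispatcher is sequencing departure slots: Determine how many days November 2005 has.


Month: November
Year: 2005
November is a 30-day month
Total: 30 days

30


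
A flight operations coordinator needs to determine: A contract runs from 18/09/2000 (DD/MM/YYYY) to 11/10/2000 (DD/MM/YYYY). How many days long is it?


Start date: 2000-09-18
End date: 2000-10-11
Sep 2000: +13 days
Oct 2000: +10 days
Total: 23 days

23


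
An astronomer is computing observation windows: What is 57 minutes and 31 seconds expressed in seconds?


Minutes: 57
Extra seconds: 31
Seconds per minute: 60
Minutes to seconds: 57 x 60 = 3420
Total: 3420 + 31 = 3451

3451


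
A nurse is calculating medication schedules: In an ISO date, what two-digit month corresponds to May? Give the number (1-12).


Calendar month order:
4. April
5. May <--
6. June
May is month number 5

5


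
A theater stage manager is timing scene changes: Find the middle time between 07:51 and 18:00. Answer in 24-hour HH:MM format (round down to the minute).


Start time: 07:51 = 471 minutes from midnight
End time: 18:00 = 1080 minutes from midnight
Sum: 471 + 1080 = 1551
Midpoint: 1551 / 2 = 775 minutes
Convert: 775 / 60 = 12 hours, 55 minutes
Result: 12:55

12:55


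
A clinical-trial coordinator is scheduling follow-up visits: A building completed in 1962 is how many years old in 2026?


Birth year: 1962
Current year: 2026
Age = current year - birth year
Age = 2026 - 1962 = 64

64


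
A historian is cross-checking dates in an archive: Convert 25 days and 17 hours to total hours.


Days: 25
Extra hours: 17
Hours per day: 24
Days to hours: 25 x 24 = 600
Total: 600 + 17 = 617

617
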